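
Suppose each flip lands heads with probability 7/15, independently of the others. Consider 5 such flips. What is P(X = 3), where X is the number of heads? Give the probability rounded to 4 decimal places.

0.2891

X ~ Binomial(n=5, p=0.466667).
P(X=3) = C(5,3) · p^3 · (1−p)^2
= 10 · 0.10163 · 0.28444 = 0.289080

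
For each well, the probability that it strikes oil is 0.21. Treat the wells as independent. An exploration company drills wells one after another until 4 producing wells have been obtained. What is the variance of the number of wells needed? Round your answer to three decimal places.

Y = total wells until the fourth success; negative binomial with r=4, p=0.21.
Var(Y) = r(1−p)/p² = 4·0.79 / 0.21² = 71.65533

71.655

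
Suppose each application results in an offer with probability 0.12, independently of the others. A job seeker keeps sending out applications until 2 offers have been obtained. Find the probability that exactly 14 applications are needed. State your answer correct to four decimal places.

0.0404

Y = trial on which the second success occurs; negative binomial, r=2, p=0.12.
P(Y=14) = C(13,1) · p^2 · (1−p)^12
= 13 · 0.0144 · 0.21567 = 0.040374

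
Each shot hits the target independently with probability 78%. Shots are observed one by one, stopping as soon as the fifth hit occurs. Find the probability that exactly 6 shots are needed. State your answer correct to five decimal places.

Y = trial on which the fifth success occurs; negative binomial, r=5, p=0.78.
P(Y=6) = C(5,4) · p^5 · (1−p)^1
= 5 · 0.28872 · 0.22 = 0.3175892

0.31759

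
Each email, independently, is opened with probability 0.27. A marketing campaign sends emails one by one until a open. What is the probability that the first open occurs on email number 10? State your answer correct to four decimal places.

Geometric (trials to first success), p = 0.27.
P(Y = 10) = (1−p)^9 · p = 0.058872 · 0.27 = 0.015895

0.0159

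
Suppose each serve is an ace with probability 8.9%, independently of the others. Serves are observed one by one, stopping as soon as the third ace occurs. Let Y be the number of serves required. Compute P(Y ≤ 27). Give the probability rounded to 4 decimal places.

Finishing within 27 serves ⇔ at least 3 successes in the first 27. With X ~ Binomial(27, 0.089), P(Y ≤ 27) = 1 − P(X ≤ 2).
  k=0: C(27,0)·0.089^0·0.911^27 = 0.080723
  k=1: C(27,1)·0.089^1·0.911^26 = 0.212927
  k=2: C(27,2)·0.089^2·0.911^25 = 0.270425
1 − 0.564075 = 0.435925

0.4359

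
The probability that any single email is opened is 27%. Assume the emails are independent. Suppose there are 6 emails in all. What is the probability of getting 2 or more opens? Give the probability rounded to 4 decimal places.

0.5128

X ~ Binomial(6, 0.27); P(X ≥ 2) = Σ C(6,k) p^k (1−p)^(6−k) over k:
  k=2: C(6,2)·0.27^2·0.73^4 = 0.310535
  k=3: C(6,3)·0.27^3·0.73^3 = 0.153140
  k=4: C(6,4)·0.27^4·0.73^2 = 0.042481
  k=5: C(6,5)·0.27^5·0.73^1 = 0.006285
  k=6: C(6,6)·0.27^6·0.73^0 = 0.000387
Total = 0.512828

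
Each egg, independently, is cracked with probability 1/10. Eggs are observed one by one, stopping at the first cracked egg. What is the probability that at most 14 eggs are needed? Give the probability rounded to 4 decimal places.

Y = number of eggs to the first success; geometric, p = 0.10.
P(Y ≤ 14) = 1 − (1−p)^14 = 1 − 0.228768 = 0.771232

0.7712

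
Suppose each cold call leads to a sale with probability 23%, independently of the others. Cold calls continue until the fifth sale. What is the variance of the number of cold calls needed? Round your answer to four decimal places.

Y = total cold calls until the fifth success; negative binomial with r=5, p=0.23.
Var(Y) = r(1−p)/p² = 5·0.77 / 0.23² = 72.778828

72.7788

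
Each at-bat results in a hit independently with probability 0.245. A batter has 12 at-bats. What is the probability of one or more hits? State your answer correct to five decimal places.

0.96569

P(at least one) = 1 − P(none) = 1 − (1 − 0.245)^12
= 1 − 0.0343055 = 0.9656945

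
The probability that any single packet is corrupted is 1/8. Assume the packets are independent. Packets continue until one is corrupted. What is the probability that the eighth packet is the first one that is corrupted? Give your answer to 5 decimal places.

0.04909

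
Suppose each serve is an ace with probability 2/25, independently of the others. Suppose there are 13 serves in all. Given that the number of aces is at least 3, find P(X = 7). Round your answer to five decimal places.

X ~ Binomial(13, 0.08). Want P(X=7 | X≥3) = P(X=7) / P(X≥3).
P(X=7) = C(13,7)·0.08^7·0.92^6 = 0.0000218
P(X≥3) = 1 − 0.3382531 − 0.3823730 − 0.1994990 = 0.0798749
Ratio = 0.0000218 / 0.0798749 = 0.0002732

0.00027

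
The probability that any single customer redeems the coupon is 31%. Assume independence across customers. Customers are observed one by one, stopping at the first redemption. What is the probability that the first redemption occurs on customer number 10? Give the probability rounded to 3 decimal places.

0.011

Geometric (trials to first success), p = 0.31.
P(Y = 10) = (1−p)^9 · p = 0.035452 · 0.31 = 0.01099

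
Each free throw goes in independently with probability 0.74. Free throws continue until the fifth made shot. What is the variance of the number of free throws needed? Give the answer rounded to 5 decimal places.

Y = total free throws until the fifth success; negative binomial with r=5, p=0.74.
Var(Y) = r(1−p)/p² = 5·0.26 / 0.74² = 2.3739956

2.37400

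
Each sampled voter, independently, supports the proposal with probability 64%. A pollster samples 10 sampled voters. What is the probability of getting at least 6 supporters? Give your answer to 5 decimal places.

0.72916

X ~ Binomial(10, 0.64); P(X ≥ 6) = Σ C(10,k) p^k (1−p)^(10−k) over k:
  k=6: C(10,6)·0.64^6·0.36^4 = 0.2423869
  k=7: C(10,7)·0.64^7·0.36^3 = 0.2462343
  k=8: C(10,8)·0.64^8·0.36^2 = 0.1641562
  k=9: C(10,9)·0.64^9·0.36^1 = 0.0648518
  k=10: C(10,10)·0.64^10·0.36^0 = 0.0115292
Total = 0.7291585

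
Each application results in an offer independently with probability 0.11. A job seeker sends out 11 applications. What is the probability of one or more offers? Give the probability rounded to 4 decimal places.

P(at least one) = 1 − P(none) = 1 − (1 − 0.11)^11
= 1 − 0.277517 = 0.722483

0.7225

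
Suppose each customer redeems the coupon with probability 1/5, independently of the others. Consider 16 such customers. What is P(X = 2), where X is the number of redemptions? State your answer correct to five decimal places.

0.21111

X ~ Binomial(n=16, p=0.20).
P(X=2) = C(16,2) · p^2 · (1−p)^14
= 120 · 0.04 · 0.04398 = 0.2111062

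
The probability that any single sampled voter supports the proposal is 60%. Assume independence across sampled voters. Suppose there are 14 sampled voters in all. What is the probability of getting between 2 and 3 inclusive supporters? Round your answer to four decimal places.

X ~ Binomial(14, 0.60); P(2 ≤ X ≤ 3) = Σ C(14,k) p^k (1−p)^(14−k) over k:
  k=2: C(14,2)·0.60^2·0.40^12 = 0.000550
  k=3: C(14,3)·0.60^3·0.40^11 = 0.003298
Total = 0.003847

0.0038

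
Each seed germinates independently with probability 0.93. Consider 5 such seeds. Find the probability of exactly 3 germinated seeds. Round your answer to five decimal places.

X ~ Binomial(n=5, p=0.93).
P(X=3) = C(5,3) · p^3 · (1−p)^2
= 10 · 0.80436 · 0.0049 = 0.0394135

0.03941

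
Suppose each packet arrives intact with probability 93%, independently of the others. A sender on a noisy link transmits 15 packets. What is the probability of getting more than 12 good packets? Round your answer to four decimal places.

X ~ Binomial(15, 0.93); P(X ≥ 13) = Σ C(15,k) p^k (1−p)^(15−k) over k:
  k=13: C(15,13)·0.93^13·0.07^2 = 0.200292
  k=14: C(15,14)·0.93^14·0.07^1 = 0.380146
  k=15: C(15,15)·0.93^15·0.07^0 = 0.336701
Total = 0.917139

0.9171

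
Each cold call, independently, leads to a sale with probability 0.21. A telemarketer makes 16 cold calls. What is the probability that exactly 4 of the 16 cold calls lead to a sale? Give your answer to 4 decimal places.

X ~ Binomial(n=16, p=0.21).
P(X=4) = C(16,4) · p^4 · (1−p)^12
= 1820 · 0.0019448 · 0.059092 = 0.209158

0.2092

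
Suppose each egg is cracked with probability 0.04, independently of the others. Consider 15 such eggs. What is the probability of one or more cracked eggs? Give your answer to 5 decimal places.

0.45791

P(at least one) = 1 − P(none) = 1 − (1 − 0.04)^15
= 1 − 0.5420864 = 0.4579136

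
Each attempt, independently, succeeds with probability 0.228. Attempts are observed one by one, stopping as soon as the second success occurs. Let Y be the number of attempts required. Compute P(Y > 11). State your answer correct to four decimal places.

Needing more than 11 attempts ⇔ fewer than 2 successes in the first 11. With X ~ Binomial(11, 0.228), P(Y > 11) = P(X ≤ 1).
  k=0: C(11,0)·0.228^0·0.772^11 = 0.058048
  k=1: C(11,1)·0.228^1·0.772^10 = 0.188582
P(X ≤ 1) = 0.246631

0.2466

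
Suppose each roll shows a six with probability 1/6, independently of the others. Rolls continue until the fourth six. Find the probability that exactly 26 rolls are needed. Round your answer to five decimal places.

0.03215

Y = trial on which the fourth success occurs; negative binomial, r=4, p=0.166667.
P(Y=26) = C(25,3) · p^4 · (1−p)^22
= 2300 · 0.0007716 · 0.018114 = 0.0321466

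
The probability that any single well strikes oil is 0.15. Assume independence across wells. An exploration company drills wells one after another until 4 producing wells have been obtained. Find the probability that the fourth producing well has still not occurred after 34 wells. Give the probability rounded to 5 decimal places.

0.22847

Needing more than 34 wells ⇔ fewer than 4 successes in the first 34. With X ~ Binomial(34, 0.15), P(Y > 34) = P(X ≤ 3).
  k=0: C(34,0)·0.15^0·0.85^34 = 0.0039833
  k=1: C(34,1)·0.15^1·0.85^33 = 0.0238998
  k=2: C(34,2)·0.15^2·0.85^32 = 0.0695907
  k=3: C(34,3)·0.15^3·0.85^31 = 0.1309942
P(X ≤ 3) = 0.2284680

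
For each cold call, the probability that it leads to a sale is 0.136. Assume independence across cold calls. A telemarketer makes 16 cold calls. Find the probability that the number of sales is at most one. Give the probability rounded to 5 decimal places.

0.33930

X ~ Binomial(16, 0.136); P(X ≤ 1) = Σ C(16,k) p^k (1−p)^(16−k) over k:
  k=0: C(16,0)·0.136^0·0.864^16 = 0.0964317
  k=1: C(16,1)·0.136^1·0.864^15 = 0.2428651
Total = 0.3392968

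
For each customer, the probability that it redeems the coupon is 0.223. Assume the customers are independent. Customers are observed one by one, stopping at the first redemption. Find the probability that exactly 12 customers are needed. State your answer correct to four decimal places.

Geometric (trials to first success), p = 0.223.
P(Y = 12) = (1−p)^11 · p = 0.062321 · 0.223 = 0.013897

0.0139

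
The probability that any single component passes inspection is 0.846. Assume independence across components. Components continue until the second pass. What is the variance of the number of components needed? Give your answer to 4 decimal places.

Y = total components until the second success; negative binomial with r=2, p=0.846.
Var(Y) = r(1−p)/p² = 2·0.154 / 0.846² = 0.430338

0.4303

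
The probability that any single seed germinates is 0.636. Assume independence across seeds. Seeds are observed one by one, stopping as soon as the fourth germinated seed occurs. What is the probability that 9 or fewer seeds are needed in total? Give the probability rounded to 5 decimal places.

0.93553

Finishing within 9 seeds ⇔ at least 4 successes in the first 9. With X ~ Binomial(9, 0.636), P(Y ≤ 9) = 1 − P(X ≤ 3).
  k=0: C(9,0)·0.636^0·0.364^9 = 0.0001122
  k=1: C(9,1)·0.636^1·0.364^8 = 0.0017640
  k=2: C(9,2)·0.636^2·0.364^7 = 0.0123290
  k=3: C(9,3)·0.636^3·0.364^6 = 0.0502642
1 − 0.0644694 = 0.9355306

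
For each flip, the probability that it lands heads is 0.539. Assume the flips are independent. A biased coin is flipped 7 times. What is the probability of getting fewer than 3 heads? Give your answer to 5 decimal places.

X ~ Binomial(7, 0.539); P(X ≤ 2) = Σ C(7,k) p^k (1−p)^(7−k) over k:
  k=0: C(7,0)·0.539^0·0.461^7 = 0.0044249
  k=1: C(7,1)·0.539^1·0.461^6 = 0.0362153
  k=2: C(7,2)·0.539^2·0.461^5 = 0.1270286
Total = 0.1676688

0.16767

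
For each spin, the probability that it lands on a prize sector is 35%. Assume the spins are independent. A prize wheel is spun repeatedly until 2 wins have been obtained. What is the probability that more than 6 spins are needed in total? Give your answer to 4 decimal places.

0.3191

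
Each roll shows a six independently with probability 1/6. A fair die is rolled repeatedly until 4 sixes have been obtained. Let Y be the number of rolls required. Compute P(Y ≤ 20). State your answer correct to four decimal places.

Finishing within 20 rolls ⇔ at least 4 successes in the first 20. With X ~ Binomial(20, 0.166667), P(Y ≤ 20) = 1 − P(X ≤ 3).
  k=0: C(20,0)·0.166667^0·0.833333^20 = 0.026084
  k=1: C(20,1)·0.166667^1·0.833333^19 = 0.104336
  k=2: C(20,2)·0.166667^2·0.833333^18 = 0.198239
  k=3: C(20,3)·0.166667^3·0.833333^17 = 0.237887
1 − 0.566546 = 0.433454

0.4335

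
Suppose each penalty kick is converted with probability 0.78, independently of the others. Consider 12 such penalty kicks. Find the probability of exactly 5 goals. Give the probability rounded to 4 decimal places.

0.0057

X ~ Binomial(n=12, p=0.78).
P(X=5) = C(12,5) · p^5 · (1−p)^7
= 792 · 0.28872 · 2.4944e-05 = 0.005704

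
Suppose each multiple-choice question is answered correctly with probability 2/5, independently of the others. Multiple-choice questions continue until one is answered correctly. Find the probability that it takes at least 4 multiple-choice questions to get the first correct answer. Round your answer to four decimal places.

Y = number of multiple-choice questions to the first success; geometric, p = 0.40.
P(Y > 3) = P(first 3 all fail) = (1−p)^3 = 0.216000

0.2160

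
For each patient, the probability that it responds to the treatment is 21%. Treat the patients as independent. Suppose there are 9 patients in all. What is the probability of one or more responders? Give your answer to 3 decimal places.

P(at least one) = 1 − P(none) = 1 − (1 − 0.21)^9
= 1 − 0.11985 = 0.88015

0.880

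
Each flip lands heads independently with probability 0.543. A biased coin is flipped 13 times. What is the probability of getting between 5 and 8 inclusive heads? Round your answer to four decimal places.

0.7102

X ~ Binomial(13, 0.543); P(5 ≤ X ≤ 8) = Σ C(13,k) p^k (1−p)^(13−k) over k:
  k=5: C(13,5)·0.543^5·0.457^8 = 0.115587
  k=6: C(13,6)·0.543^6·0.457^7 = 0.183117
  k=7: C(13,7)·0.543^7·0.457^6 = 0.217577
  k=8: C(13,8)·0.543^8·0.457^5 = 0.193891
Total = 0.710172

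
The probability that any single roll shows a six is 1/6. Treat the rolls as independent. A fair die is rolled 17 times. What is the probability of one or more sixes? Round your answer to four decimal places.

P(at least one) = 1 − P(none) = 1 − (1 − 0.166667)^17
= 1 − 0.045073 = 0.954927

0.9549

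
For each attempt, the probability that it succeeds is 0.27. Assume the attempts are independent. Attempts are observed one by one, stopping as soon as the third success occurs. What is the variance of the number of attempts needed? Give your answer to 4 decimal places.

30.0412

Y = total attempts until the third success; negative binomial with r=3, p=0.27.
Var(Y) = r(1−p)/p² = 3·0.73 / 0.27² = 30.041152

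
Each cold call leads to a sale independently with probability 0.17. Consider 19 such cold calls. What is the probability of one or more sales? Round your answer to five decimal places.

P(at least one) = 1 − P(none) = 1 − (1 − 0.17)^19
= 1 − 0.0290057 = 0.9709943

0.97099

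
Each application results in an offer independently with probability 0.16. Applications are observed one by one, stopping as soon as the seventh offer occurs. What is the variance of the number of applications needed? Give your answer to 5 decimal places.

229.68750

Y = total applications until the seventh success; negative binomial with r=7, p=0.16.
Var(Y) = r(1−p)/p² = 7·0.84 / 0.16² = 229.6875000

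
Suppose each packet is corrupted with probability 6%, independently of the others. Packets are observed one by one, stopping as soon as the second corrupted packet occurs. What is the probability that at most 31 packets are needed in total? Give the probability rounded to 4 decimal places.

0.5625

Finishing within 31 packets ⇔ at least 2 successes in the first 31. With X ~ Binomial(31, 0.06), P(Y ≤ 31) = 1 − P(X ≤ 1).
  k=0: C(31,0)·0.06^0·0.94^31 = 0.146880
  k=1: C(31,1)·0.06^1·0.94^30 = 0.290635
1 − 0.437516 = 0.562484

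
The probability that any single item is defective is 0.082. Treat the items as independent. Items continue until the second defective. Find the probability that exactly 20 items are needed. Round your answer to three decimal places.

0.027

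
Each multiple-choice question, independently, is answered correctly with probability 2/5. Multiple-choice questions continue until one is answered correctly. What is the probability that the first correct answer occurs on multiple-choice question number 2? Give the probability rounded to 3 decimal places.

0.240

Geometric (trials to first success), p = 0.40.
P(Y = 2) = (1−p)^1 · p = 0.6 · 0.40 = 0.24000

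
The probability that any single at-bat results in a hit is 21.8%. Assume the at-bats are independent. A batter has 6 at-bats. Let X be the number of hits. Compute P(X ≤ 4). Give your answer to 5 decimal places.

0.99758

X ~ Binomial(6, 0.218); P(X ≤ 4) = Σ C(6,k) p^k (1−p)^(6−k) over k:
  k=0: C(6,0)·0.218^0·0.782^6 = 0.2286865
  k=1: C(6,1)·0.218^1·0.782^5 = 0.3825089
  k=2: C(6,2)·0.218^2·0.782^4 = 0.2665823
  k=3: C(6,3)·0.218^3·0.782^3 = 0.0990877
  k=4: C(6,4)·0.218^4·0.782^2 = 0.0207172
Total = 0.9975825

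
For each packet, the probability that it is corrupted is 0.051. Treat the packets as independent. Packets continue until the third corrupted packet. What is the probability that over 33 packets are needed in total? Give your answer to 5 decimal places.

0.76399

Needing more than 33 packets ⇔ fewer than 3 successes in the first 33. With X ~ Binomial(33, 0.051), P(Y > 33) = P(X ≤ 2).
  k=0: C(33,0)·0.051^0·0.949^33 = 0.1777399
  k=1: C(33,1)·0.051^1·0.949^32 = 0.3152121
  k=2: C(33,2)·0.051^2·0.949^31 = 0.2710359
P(X ≤ 2) = 0.7639880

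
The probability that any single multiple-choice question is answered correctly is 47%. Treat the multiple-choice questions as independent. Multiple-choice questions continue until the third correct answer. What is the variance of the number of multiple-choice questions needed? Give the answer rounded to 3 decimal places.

7.198

Y = total multiple-choice questions until the third success; negative binomial with r=3, p=0.47.
Var(Y) = r(1−p)/p² = 3·0.53 / 0.47² = 7.19783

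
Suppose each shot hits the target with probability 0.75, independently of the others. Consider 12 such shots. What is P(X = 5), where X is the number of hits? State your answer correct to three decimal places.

X ~ Binomial(n=12, p=0.75).
P(X=5) = C(12,5) · p^5 · (1−p)^7
= 792 · 0.2373 · 6.1035e-05 = 0.01147

0.011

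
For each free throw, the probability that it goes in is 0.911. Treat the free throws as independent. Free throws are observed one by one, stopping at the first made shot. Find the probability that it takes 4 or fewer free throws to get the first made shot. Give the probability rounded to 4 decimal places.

Y = number of free throws to the first success; geometric, p = 0.911.
P(Y ≤ 4) = 1 − (1−p)^4 = 1 − 0.000063 = 0.999937

0.9999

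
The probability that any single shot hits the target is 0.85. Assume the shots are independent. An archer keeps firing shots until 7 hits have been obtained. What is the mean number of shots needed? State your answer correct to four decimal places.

8.2353

Y = total shots until the seventh success; negative binomial with r=7, p=0.85.
E[Y] = r / p = 7 / 0.85 = 8.235294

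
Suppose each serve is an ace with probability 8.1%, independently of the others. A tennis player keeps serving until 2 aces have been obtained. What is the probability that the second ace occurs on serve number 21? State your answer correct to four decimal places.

0.0264

Y = trial on which the second success occurs; negative binomial, r=2, p=0.081.
P(Y=21) = C(20,1) · p^2 · (1−p)^19
= 20 · 0.006561 · 0.20091 = 0.026363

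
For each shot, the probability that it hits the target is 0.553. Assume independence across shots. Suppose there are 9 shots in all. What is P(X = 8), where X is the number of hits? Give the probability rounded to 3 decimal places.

0.035

X ~ Binomial(n=9, p=0.553).
P(X=8) = C(9,8) · p^8 · (1−p)^1
= 9 · 0.0087458 · 0.447 = 0.03518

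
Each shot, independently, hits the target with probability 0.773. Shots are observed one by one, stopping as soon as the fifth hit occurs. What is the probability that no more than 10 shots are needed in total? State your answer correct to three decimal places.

0.988

Finishing within 10 shots ⇔ at least 5 successes in the first 10. With X ~ Binomial(10, 0.773), P(Y ≤ 10) = 1 − P(X ≤ 4).
  k=0: C(10,0)·0.773^0·0.227^10 = 0.00000
  k=1: C(10,1)·0.773^1·0.227^9 = 0.00001
  k=2: C(10,2)·0.773^2·0.227^8 = 0.00019
  k=3: C(10,3)·0.773^3·0.227^7 = 0.00172
  k=4: C(10,4)·0.773^4·0.227^6 = 0.01026
1 − 0.01218 = 0.98782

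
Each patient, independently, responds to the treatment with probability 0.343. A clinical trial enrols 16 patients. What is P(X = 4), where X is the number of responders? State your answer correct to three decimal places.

X ~ Binomial(n=16, p=0.343).
P(X=4) = C(16,4) · p^4 · (1−p)^12
= 1820 · 0.013841 · 0.0064682 = 0.16294

0.163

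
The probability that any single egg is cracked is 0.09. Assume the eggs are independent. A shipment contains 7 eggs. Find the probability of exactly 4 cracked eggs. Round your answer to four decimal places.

X ~ Binomial(n=7, p=0.09).
P(X=4) = C(7,4) · p^4 · (1−p)^3
= 35 · 6.561e-05 · 0.75357 = 0.001730

0.0017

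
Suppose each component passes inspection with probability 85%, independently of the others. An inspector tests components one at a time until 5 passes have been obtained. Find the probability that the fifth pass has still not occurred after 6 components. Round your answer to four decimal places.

0.2235

Needing more than 6 components ⇔ fewer than 5 successes in the first 6. With X ~ Binomial(6, 0.85), P(Y > 6) = P(X ≤ 4).
  k=0: C(6,0)·0.85^0·0.15^6 = 0.000011
  k=1: C(6,1)·0.85^1·0.15^5 = 0.000387
  k=2: C(6,2)·0.85^2·0.15^4 = 0.005486
  k=3: C(6,3)·0.85^3·0.15^3 = 0.041453
  k=4: C(6,4)·0.85^4·0.15^2 = 0.176177
P(X ≤ 4) = 0.223516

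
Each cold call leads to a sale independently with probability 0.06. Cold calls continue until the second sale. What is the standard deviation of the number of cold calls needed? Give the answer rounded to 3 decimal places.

22.852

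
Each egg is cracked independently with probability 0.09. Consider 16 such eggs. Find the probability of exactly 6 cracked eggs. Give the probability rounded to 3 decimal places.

X ~ Binomial(n=16, p=0.09).
P(X=6) = C(16,6) · p^6 · (1−p)^10
= 8008 · 5.3144e-07 · 0.38942 = 0.00166

0.002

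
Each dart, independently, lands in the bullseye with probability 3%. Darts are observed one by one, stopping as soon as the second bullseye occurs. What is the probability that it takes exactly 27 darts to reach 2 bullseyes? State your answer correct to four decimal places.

Y = trial on which the second success occurs; negative binomial, r=2, p=0.03.
P(Y=27) = C(26,1) · p^2 · (1−p)^25
= 26 · 0.0009 · 0.46697 = 0.010927

0.0109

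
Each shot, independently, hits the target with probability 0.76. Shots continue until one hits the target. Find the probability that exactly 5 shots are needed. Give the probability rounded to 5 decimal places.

Geometric (trials to first success), p = 0.76.
P(Y = 5) = (1−p)^4 · p = 0.0033178 · 0.76 = 0.0025215

0.00252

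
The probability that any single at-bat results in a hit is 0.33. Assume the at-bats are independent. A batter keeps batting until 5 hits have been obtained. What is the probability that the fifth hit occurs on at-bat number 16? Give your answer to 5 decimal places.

Y = trial on which the fifth success occurs; negative binomial, r=5, p=0.33.
P(Y=16) = C(15,4) · p^5 · (1−p)^11
= 1365 · 0.0039135 · 0.012213 = 0.0652417

0.06524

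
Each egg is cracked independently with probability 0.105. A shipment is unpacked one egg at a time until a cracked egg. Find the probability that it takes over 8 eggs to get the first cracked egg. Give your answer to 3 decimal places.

Y = number of eggs to the first success; geometric, p = 0.105.
P(Y > 8) = P(first 8 all fail) = (1−p)^8 = 0.41170

0.412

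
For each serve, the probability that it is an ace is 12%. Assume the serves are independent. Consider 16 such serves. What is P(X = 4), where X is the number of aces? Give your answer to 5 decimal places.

X ~ Binomial(n=16, p=0.12).
P(X=4) = C(16,4) · p^4 · (1−p)^12
= 1820 · 0.00020736 · 0.21567 = 0.0813933

0.08139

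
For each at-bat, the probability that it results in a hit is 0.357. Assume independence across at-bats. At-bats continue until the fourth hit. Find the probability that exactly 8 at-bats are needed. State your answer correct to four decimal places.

0.0972

Y = trial on which the fourth success occurs; negative binomial, r=4, p=0.357.
P(Y=8) = C(7,3) · p^4 · (1−p)^4
= 35 · 0.016243 · 0.17094 = 0.097182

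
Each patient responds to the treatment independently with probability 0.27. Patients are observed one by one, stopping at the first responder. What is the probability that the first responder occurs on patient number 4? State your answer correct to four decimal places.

0.1050

Geometric (trials to first success), p = 0.27.
P(Y = 4) = (1−p)^3 · p = 0.38902 · 0.27 = 0.105035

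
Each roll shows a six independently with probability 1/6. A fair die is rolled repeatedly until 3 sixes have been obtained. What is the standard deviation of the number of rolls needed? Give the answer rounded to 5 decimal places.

Y = total rolls until the third success; negative binomial with r=3, p=0.166667.
SD(Y) = √[r(1−p)/p²] = √(90.0000000) = 9.4868330

9.48683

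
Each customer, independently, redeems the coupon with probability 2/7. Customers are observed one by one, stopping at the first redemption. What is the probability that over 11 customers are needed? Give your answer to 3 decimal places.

0.025

Y = number of customers to the first success; geometric, p = 0.285714.
P(Y > 11) = P(first 11 all fail) = (1−p)^11 = 0.02469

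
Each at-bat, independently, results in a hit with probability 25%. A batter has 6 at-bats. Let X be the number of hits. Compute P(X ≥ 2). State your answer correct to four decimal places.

0.4661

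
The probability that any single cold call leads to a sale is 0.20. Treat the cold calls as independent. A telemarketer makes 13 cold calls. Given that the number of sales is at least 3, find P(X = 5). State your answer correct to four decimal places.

0.1386

X ~ Binomial(13, 0.20). Want P(X=5 | X≥3) = P(X=5) / P(X≥3).
P(X=5) = C(13,5)·0.20^5·0.80^8 = 0.069095
P(X≥3) = 1 − 0.054976 − 0.178671 − 0.268006 = 0.498348
Ratio = 0.069095 / 0.498348 = 0.138649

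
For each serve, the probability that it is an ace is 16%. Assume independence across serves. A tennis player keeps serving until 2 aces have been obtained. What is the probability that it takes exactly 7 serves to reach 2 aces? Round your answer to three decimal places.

Y = trial on which the second success occurs; negative binomial, r=2, p=0.16.
P(Y=7) = C(6,1) · p^2 · (1−p)^5
= 6 · 0.0256 · 0.41821 = 0.06424

0.064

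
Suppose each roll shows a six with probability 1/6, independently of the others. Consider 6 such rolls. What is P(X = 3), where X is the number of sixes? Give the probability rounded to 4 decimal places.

0.0536

X ~ Binomial(n=6, p=0.166667).
P(X=3) = C(6,3) · p^3 · (1−p)^3
= 20 · 0.0046296 · 0.5787 = 0.053584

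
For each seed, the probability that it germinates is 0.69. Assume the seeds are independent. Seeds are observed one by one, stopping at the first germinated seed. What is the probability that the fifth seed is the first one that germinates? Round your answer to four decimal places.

0.0064

Geometric (trials to first success), p = 0.69.
P(Y = 5) = (1−p)^4 · p = 0.0092352 · 0.69 = 0.006372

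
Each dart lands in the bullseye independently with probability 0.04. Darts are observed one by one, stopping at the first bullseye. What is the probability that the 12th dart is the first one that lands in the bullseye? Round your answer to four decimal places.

Geometric (trials to first success), p = 0.04.
P(Y = 12) = (1−p)^11 · p = 0.63824 · 0.04 = 0.025530

0.0255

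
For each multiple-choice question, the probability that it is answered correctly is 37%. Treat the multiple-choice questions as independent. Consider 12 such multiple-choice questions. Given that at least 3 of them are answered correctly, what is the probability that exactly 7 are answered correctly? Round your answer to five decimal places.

0.08484

X ~ Binomial(12, 0.37). Want P(X=7 | X≥3) = P(X=7) / P(X≥3).
P(X=7) = C(12,7)·0.37^7·0.63^5 = 0.0746174
P(X≥3) = 1 − 0.0039092 − 0.0275505 − 0.0889924 = 0.8795479
Ratio = 0.0746174 / 0.8795479 = 0.0848361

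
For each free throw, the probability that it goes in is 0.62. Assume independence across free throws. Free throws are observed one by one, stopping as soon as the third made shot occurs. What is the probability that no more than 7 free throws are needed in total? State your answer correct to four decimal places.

0.9218

Finishing within 7 free throws ⇔ at least 3 successes in the first 7. With X ~ Binomial(7, 0.62), P(Y ≤ 7) = 1 − P(X ≤ 2).
  k=0: C(7,0)·0.62^0·0.38^7 = 0.001144
  k=1: C(7,1)·0.62^1·0.38^6 = 0.013067
  k=2: C(7,2)·0.62^2·0.38^5 = 0.063962
1 − 0.078173 = 0.921827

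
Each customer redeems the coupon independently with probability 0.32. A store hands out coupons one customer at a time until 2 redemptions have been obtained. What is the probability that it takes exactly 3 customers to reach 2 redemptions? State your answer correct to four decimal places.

Y = trial on which the second success occurs; negative binomial, r=2, p=0.32.
P(Y=3) = C(2,1) · p^2 · (1−p)^1
= 2 · 0.1024 · 0.68 = 0.139264

0.1393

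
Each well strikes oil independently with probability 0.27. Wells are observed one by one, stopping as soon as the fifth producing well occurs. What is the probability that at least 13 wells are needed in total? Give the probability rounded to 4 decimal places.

0.7984

Needing more than 12 wells ⇔ fewer than 5 successes in the first 12. With X ~ Binomial(12, 0.27), P(Y > 12) = P(X ≤ 4).
  k=0: C(12,0)·0.27^0·0.73^12 = 0.022902
  k=1: C(12,1)·0.27^1·0.73^11 = 0.101647
  k=2: C(12,2)·0.27^2·0.73^10 = 0.206776
  k=3: C(12,3)·0.27^3·0.73^9 = 0.254929
  k=4: C(12,4)·0.27^4·0.73^8 = 0.212150
P(X ≤ 4) = 0.798405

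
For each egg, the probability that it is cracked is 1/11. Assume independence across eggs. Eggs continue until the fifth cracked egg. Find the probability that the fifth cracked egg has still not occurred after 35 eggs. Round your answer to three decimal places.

Needing more than 35 eggs ⇔ fewer than 5 successes in the first 35. With X ~ Binomial(35, 0.090909), P(Y > 35) = P(X ≤ 4).
  k=0: C(35,0)·0.090909^0·0.909091^35 = 0.03558
  k=1: C(35,1)·0.090909^1·0.909091^34 = 0.12454
  k=2: C(35,2)·0.090909^2·0.909091^33 = 0.21173
  k=3: C(35,3)·0.090909^3·0.909091^32 = 0.23290
  k=4: C(35,4)·0.090909^4·0.909091^31 = 0.18632
P(X ≤ 4) = 0.79107

0.791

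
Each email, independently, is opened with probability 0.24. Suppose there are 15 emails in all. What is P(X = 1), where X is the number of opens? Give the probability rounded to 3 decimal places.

0.077

X ~ Binomial(n=15, p=0.24).
P(X=1) = C(15,1) · p^1 · (1−p)^14
= 15 · 0.24 · 0.021448 = 0.07721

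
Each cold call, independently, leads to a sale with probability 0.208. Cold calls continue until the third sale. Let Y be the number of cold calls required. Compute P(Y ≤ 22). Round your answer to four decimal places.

0.8657

Finishing within 22 cold calls ⇔ at least 3 successes in the first 22. With X ~ Binomial(22, 0.208), P(Y ≤ 22) = 1 − P(X ≤ 2).
  k=0: C(22,0)·0.208^0·0.792^22 = 0.005915
  k=1: C(22,1)·0.208^1·0.792^21 = 0.034175
  k=2: C(22,2)·0.208^2·0.792^20 = 0.094242
1 − 0.134332 = 0.865668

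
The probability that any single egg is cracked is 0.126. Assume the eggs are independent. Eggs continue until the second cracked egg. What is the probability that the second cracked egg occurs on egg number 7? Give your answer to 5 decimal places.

0.04858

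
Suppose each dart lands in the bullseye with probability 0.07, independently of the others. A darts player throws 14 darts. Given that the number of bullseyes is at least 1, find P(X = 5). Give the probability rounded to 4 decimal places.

0.0027

X ~ Binomial(14, 0.07). Want P(X=5 | X≥1) = P(X=5) / P(X≥1).
P(X=5) = C(14,5)·0.07^5·0.93^9 = 0.001751
P(X≥1) = 1 − 0.362044 = 0.637956
Ratio = 0.001751 / 0.637956 = 0.002745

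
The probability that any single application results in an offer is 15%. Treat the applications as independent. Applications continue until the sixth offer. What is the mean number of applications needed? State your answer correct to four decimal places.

Y = total applications until the sixth success; negative binomial with r=6, p=0.15.
E[Y] = r / p = 6 / 0.15 = 40.000000

40.0000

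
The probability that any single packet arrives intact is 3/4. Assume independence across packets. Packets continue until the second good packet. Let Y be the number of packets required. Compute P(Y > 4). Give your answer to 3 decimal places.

0.051

Needing more than 4 packets ⇔ fewer than 2 successes in the first 4. With X ~ Binomial(4, 0.75), P(Y > 4) = P(X ≤ 1).
  k=0: C(4,0)·0.75^0·0.25^4 = 0.00391
  k=1: C(4,1)·0.75^1·0.25^3 = 0.04688
P(X ≤ 1) = 0.05078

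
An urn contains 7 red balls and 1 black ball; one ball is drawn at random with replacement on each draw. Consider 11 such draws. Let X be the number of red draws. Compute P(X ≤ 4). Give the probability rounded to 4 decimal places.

X ~ Binomial(11, 0.875); P(X ≤ 4) = Σ C(11,k) p^k (1−p)^(11−k) over k:
  k=0: C(11,0)·0.875^0·0.125^11 = 0.000000
  k=1: C(11,1)·0.875^1·0.125^10 = 0.000000
  k=2: C(11,2)·0.875^2·0.125^9 = 0.000000
  k=3: C(11,3)·0.875^3·0.125^8 = 0.000007
  k=4: C(11,4)·0.875^4·0.125^7 = 0.000092
Total = 0.000099

0.0001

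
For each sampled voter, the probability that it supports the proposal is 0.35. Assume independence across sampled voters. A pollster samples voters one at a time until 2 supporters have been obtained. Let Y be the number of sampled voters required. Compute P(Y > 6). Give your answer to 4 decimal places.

0.3191

Needing more than 6 sampled voters ⇔ fewer than 2 successes in the first 6. With X ~ Binomial(6, 0.35), P(Y > 6) = P(X ≤ 1).
  k=0: C(6,0)·0.35^0·0.65^6 = 0.075419
  k=1: C(6,1)·0.35^1·0.65^5 = 0.243661
P(X ≤ 1) = 0.319080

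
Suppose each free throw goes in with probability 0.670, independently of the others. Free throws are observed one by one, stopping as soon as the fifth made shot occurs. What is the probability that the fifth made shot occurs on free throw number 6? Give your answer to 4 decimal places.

0.2228

Y = trial on which the fifth success occurs; negative binomial, r=5, p=0.67.
P(Y=6) = C(5,4) · p^5 · (1−p)^1
= 5 · 0.13501 · 0.33 = 0.222771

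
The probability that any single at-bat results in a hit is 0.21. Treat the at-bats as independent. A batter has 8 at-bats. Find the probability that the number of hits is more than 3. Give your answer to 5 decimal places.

X ~ Binomial(8, 0.21); P(X ≥ 4) = Σ C(8,k) p^k (1−p)^(8−k) over k:
  k=4: C(8,4)·0.21^4·0.79^4 = 0.0530254
  k=5: C(8,5)·0.21^5·0.79^3 = 0.0112763
  k=6: C(8,6)·0.21^6·0.79^2 = 0.0014987
  k=7: C(8,7)·0.21^7·0.79^1 = 0.0001138
  k=8: C(8,8)·0.21^8·0.79^0 = 0.0000038
Total = 0.0659180

0.06592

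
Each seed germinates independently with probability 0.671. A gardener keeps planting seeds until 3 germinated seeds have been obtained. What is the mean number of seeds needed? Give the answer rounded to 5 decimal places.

Y = total seeds until the third success; negative binomial with r=3, p=0.671.
E[Y] = r / p = 3 / 0.671 = 4.4709389

4.47094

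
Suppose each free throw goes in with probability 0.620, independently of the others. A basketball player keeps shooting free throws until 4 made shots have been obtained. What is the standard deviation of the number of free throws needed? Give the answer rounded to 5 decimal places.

Y = total free throws until the fourth success; negative binomial with r=4, p=0.62.
SD(Y) = √[r(1−p)/p²] = √(3.9542144) = 1.9885206

1.98852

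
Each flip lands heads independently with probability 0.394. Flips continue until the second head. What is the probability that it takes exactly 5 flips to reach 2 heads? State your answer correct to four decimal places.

0.1382

Y = trial on which the second success occurs; negative binomial, r=2, p=0.394.
P(Y=5) = C(4,1) · p^2 · (1−p)^3
= 4 · 0.15524 · 0.22255 = 0.138188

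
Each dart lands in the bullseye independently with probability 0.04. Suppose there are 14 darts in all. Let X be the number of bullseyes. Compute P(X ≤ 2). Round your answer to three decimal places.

X ~ Binomial(14, 0.04); P(X ≤ 2) = Σ C(14,k) p^k (1−p)^(14−k) over k:
  k=0: C(14,0)·0.04^0·0.96^14 = 0.56467
  k=1: C(14,1)·0.04^1·0.96^13 = 0.32939
  k=2: C(14,2)·0.04^2·0.96^12 = 0.08921
Total = 0.98328

0.983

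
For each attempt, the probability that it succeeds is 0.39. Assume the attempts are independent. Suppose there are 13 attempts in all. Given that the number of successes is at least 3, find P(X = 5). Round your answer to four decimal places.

0.2385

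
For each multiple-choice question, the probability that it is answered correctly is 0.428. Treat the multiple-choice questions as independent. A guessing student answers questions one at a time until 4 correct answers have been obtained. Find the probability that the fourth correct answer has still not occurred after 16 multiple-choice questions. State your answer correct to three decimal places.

0.041

Needing more than 16 multiple-choice questions ⇔ fewer than 4 successes in the first 16. With X ~ Binomial(16, 0.428), P(Y > 16) = P(X ≤ 3).
  k=0: C(16,0)·0.428^0·0.572^16 = 0.00013
  k=1: C(16,1)·0.428^1·0.572^15 = 0.00157
  k=2: C(16,2)·0.428^2·0.572^14 = 0.00882
  k=3: C(16,3)·0.428^3·0.572^13 = 0.03081
P(X ≤ 3) = 0.04133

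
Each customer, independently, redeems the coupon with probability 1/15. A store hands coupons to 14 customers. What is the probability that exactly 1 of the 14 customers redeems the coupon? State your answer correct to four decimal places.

X ~ Binomial(n=14, p=0.066667).
P(X=1) = C(14,1) · p^1 · (1−p)^13
= 14 · 0.066667 · 0.40783 = 0.380640

0.3806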